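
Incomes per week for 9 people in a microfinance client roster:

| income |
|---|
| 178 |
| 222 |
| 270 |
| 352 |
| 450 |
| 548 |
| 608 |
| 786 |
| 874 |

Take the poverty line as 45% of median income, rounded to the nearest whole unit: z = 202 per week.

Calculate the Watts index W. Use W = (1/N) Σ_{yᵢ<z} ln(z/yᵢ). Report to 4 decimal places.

Below the line: 178 (q = 1 of N = 9).
Log shortfalls: ln(202/178) = 0.1265.
W = 0.126484 / 9 = 0.0141.

0.0141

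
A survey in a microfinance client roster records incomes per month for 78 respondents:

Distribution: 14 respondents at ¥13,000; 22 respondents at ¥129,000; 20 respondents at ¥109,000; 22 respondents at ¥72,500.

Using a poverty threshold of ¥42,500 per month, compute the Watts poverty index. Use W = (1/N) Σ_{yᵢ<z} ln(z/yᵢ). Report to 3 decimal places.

Below the line: 14×¥13,000 (q = 14 of N = 78).
Log shortfalls: ln(42500/13000) = 1.1846 (×14).
W = 16.583766 / 78 = 0.213.

0.213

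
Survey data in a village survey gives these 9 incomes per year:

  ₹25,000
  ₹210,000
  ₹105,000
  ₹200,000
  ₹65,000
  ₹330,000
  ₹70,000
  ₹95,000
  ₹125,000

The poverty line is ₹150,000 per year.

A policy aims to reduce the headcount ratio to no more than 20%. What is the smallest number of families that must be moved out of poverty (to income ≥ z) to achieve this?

5

6 of the 9 families are poor, so H = 6/9 = 0.667.
A headcount ratio of at most 20% allows at most ⌊0.20 × 9⌋ = 1 poor families.
So at least 6 − 1 = 5 must be lifted.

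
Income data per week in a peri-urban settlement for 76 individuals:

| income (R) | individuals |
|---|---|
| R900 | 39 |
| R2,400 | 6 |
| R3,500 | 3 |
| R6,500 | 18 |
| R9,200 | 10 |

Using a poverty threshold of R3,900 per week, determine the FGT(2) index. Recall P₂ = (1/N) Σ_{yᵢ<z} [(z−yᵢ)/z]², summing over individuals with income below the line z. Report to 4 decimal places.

0.3157

Poor units: 39×R900, 6×R2,400, 3×R3,500 (q = 48 of N = 76).
Relative gaps: (3900−900)/3900 = 0.7692 (×39); (3900−2400)/3900 = 0.3846 (×6); (3900−3500)/3900 = 0.1026 (×3).
Squared: 0.5917 (×39); 0.1479 (×6); 0.0105 (×3).
Sum = 23.996055; P₂ = 23.996055 / 76 = 0.3157.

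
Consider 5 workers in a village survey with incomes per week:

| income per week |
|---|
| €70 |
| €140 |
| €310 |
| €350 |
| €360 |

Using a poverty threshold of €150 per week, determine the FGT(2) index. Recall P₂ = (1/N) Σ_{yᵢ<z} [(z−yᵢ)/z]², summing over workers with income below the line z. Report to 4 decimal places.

Below the line: €70, €140 (q = 2 of N = 5).
Shortfall ratios: (150−70)/150 = 0.5333; (150−140)/150 = 0.0667.
Squared: 0.2844; 0.0044.
Sum = 0.288889; P₂ = 0.288889 / 5 = 0.0578.

0.0578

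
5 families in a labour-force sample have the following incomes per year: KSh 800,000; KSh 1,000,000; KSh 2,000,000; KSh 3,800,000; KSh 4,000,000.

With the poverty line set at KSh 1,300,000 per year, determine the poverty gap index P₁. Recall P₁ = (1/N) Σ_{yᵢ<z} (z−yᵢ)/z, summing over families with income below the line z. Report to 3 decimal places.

Below z: KSh 800,000, KSh 1,000,000 (q = 2 of N = 5).
Gap ratios (z−y)/z: (1300000−800000)/1300000 = 0.3846; (1300000−1000000)/1300000 = 0.2308.
Σ = 0.615385. Dividing by the full population N = 5 gives P₁ = 0.123.

0.123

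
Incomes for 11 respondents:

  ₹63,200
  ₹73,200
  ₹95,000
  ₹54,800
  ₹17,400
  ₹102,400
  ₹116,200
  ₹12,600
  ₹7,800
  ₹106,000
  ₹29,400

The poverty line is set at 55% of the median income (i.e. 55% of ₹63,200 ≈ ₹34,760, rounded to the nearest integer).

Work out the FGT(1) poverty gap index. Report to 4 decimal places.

Below z: ₹7,800, ₹12,600, ₹17,400, ₹29,400 (q = 4 of N = 11).
Relative gaps: (34760−7800)/34760 = 0.7756; (34760−12600)/34760 = 0.6375; (34760−17400)/34760 = 0.4994; (34760−29400)/34760 = 0.1542.
Σ = 2.066743. Dividing by the full population N = 11 gives P₁ = 0.1879.

0.1879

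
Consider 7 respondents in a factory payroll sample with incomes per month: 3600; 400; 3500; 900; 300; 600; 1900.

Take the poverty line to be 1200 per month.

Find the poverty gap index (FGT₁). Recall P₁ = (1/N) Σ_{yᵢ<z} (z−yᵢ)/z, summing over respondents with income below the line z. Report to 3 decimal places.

Poor units: 300, 400, 600, 900 (q = 4 of N = 7).
Gap ratios (z−y)/z: (1200−300)/1200 = 0.7500; (1200−400)/1200 = 0.6667; (1200−600)/1200 = 0.5000; (1200−900)/1200 = 0.2500.
Σ = 2.166667. Dividing by the full population N = 7 gives P₁ = 0.310.

0.310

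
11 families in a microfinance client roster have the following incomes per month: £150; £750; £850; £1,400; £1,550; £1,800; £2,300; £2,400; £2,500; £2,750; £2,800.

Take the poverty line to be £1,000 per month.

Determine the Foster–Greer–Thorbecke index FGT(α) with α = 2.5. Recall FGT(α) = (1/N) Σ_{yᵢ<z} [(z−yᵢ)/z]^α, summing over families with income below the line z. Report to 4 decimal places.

Below z: £150, £750, £850 (q = 3 of N = 11).
Normalized shortfalls: (1000−150)/1000 = 0.8500; (1000−750)/1000 = 0.2500; (1000−850)/1000 = 0.1500.
Raised to α = 2.5: 0.66611; 0.03125; 0.00871.
Sum = 0.706076; FGT(2.5) = 0.706076 / 11 = 0.0642.

0.0642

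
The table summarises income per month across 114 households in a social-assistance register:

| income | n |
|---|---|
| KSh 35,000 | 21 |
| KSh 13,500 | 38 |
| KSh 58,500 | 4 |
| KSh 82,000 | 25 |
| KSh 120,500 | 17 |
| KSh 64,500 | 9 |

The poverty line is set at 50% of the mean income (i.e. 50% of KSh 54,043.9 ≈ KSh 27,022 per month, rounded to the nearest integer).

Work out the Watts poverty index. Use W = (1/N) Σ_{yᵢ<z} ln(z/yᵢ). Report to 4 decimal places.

Below z: 38×KSh 13,500 (q = 38 of N = 114).
Log gaps: ln(27022/13500) = 0.6940 (×38).
W = 26.370543 / 114 = 0.2313.

0.2313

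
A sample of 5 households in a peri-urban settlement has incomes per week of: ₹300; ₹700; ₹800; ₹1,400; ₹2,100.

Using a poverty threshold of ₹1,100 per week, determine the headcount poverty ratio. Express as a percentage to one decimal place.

60.0%

3 of the 5 households have income below ₹1,100.
H = 3/5 = 60.0%.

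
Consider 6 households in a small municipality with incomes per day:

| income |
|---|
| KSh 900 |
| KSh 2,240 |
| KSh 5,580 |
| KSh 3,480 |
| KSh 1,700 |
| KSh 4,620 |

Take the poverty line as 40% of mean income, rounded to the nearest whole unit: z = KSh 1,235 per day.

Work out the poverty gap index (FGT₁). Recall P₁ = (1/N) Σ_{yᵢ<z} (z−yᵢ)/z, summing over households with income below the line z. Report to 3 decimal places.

Below the line: KSh 900 (q = 1 of N = 6).
Relative gaps: (1235−900)/1235 = 0.2713.
Σ = 0.271255. Dividing by the full population N = 6 gives P₁ = 0.045.

0.045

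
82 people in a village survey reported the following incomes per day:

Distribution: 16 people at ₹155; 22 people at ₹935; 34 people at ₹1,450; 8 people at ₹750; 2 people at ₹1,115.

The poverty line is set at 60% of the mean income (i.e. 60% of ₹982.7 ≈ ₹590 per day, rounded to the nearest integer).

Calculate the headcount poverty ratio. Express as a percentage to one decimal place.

16 of the 82 people have income below ₹590.
H = 16/82 = 19.5%.

19.5%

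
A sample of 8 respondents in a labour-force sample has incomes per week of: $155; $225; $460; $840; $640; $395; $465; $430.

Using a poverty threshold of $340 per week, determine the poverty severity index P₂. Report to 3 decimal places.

0.051

Below the line: $155, $225 (q = 2 of N = 8).
Normalized shortfalls: (340−155)/340 = 0.5441; (340−225)/340 = 0.3382.
Squared: 0.2961; 0.1144.
Sum = 0.410467; P₂ = 0.410467 / 8 = 0.051.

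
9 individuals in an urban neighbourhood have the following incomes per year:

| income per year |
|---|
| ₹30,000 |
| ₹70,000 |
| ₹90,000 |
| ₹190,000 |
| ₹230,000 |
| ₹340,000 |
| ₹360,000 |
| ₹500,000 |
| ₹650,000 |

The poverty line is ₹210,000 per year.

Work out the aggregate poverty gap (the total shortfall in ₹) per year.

Below z: ₹30,000, ₹70,000, ₹90,000, ₹190,000 (q = 4 of N = 9).
Individual gaps: 210000−30000 = 180000; 210000−70000 = 140000; 210000−90000 = 120000; 210000−190000 = 20000.
Aggregate gap = ₹460,000.

₹460,000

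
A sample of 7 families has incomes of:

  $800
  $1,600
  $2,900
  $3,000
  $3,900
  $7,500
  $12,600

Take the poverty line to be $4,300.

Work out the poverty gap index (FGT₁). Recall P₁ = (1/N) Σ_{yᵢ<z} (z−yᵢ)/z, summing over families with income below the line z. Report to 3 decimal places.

Below z: $800, $1,600, $2,900, $3,000, $3,900 (q = 5 of N = 7).
Shortfall ratios: (4300−800)/4300 = 0.8140; (4300−1600)/4300 = 0.6279; (4300−2900)/4300 = 0.3256; (4300−3000)/4300 = 0.3023; (4300−3900)/4300 = 0.0930.
Sum of shortfalls = 2.162791; P₁ averages over all N: 2.162791 / 7 = 0.309.

0.309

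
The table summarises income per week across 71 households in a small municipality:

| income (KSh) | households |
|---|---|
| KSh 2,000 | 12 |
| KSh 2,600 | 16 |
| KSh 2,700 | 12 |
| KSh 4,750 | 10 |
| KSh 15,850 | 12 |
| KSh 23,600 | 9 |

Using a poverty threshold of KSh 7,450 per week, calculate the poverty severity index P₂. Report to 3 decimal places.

0.273

Below the line: 12×KSh 2,000, 16×KSh 2,600, 12×KSh 2,700, 10×KSh 4,750 (q = 50 of N = 71).
Gap ratios (z−y)/z: (7450−2000)/7450 = 0.7315 (×12); (7450−2600)/7450 = 0.6510 (×16); (7450−2700)/7450 = 0.6376 (×12); (7450−4750)/7450 = 0.3624 (×10).
Squared: 0.5352 (×12); 0.4238 (×16); 0.4065 (×12); 0.1313 (×10).
Sum = 19.394442; P₂ = 19.394442 / 71 = 0.273.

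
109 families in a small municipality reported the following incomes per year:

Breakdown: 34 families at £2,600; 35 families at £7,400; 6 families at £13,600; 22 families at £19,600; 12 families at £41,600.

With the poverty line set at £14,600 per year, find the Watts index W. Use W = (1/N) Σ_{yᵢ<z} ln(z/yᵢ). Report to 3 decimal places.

Below the line: 34×£2,600, 35×£7,400, 6×£13,600 (q = 75 of N = 109).
Log shortfalls: ln(14600/2600) = 1.7255 (×34); ln(14600/7400) = 0.6795 (×35); ln(14600/13600) = 0.0710 (×6).
W = 82.877007 / 109 = 0.760.

0.760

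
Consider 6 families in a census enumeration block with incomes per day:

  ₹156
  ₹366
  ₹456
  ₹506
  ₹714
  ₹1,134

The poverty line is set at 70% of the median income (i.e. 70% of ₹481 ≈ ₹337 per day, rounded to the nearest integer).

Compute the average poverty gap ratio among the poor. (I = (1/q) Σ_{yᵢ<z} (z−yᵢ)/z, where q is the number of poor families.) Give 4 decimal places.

0.5371

Below z: ₹156 (q = 1 of N = 6).
Relative gaps: 0.5371; sum = 0.537092.
I averages over the q = 1 poor units only: 0.537092 / 1 = 0.5371.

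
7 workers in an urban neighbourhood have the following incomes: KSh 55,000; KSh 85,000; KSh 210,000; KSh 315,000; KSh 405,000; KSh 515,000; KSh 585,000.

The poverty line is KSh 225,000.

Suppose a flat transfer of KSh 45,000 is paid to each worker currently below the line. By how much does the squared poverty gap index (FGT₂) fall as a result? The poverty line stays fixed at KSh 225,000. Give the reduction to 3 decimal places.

0.068

Before: below the line — KSh 55,000, KSh 85,000, KSh 210,000; squared poverty gap index (FGT₂) = 0.13750.
After the KSh 45,000 transfer: below the line — KSh 100,000, KSh 130,000; squared poverty gap index (FGT₂) = 0.06956.
Reduction = 0.13750 − 0.06956 = 0.068.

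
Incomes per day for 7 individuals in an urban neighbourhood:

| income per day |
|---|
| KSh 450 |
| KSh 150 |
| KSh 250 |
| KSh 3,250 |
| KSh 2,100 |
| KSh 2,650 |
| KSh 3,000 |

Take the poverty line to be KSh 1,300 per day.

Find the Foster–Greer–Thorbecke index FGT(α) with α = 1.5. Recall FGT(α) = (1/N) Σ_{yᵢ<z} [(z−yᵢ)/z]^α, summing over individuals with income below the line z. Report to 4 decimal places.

Below the line: KSh 150, KSh 250, KSh 450 (q = 3 of N = 7).
Relative gaps: (1300−150)/1300 = 0.8846; (1300−250)/1300 = 0.8077; (1300−450)/1300 = 0.6538.
Raised to α = 1.5: 0.83202; 0.72589; 0.52870.
Sum = 2.086608; FGT(1.5) = 2.086608 / 7 = 0.2981.

0.2981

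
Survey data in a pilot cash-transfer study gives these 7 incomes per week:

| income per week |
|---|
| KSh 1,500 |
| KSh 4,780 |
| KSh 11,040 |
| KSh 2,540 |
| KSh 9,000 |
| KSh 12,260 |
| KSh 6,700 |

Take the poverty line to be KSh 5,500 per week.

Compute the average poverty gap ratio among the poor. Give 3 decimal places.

Poor units: KSh 1,500, KSh 2,540, KSh 4,780 (q = 3 of N = 7).
Shortfall ratios (z−y)/z: 0.7273, 0.5382, 0.1309; sum = 1.396364.
The income-gap ratio divides by q (the poor only): 1.396364 / 3 = 0.465.

0.465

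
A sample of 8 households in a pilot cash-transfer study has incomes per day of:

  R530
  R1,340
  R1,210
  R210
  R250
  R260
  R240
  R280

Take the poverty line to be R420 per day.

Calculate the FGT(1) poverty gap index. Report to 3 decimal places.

Poor units: R210, R240, R250, R260, R280 (q = 5 of N = 8).
Gap ratios (z−y)/z: (420−210)/420 = 0.5000; (420−240)/420 = 0.4286; (420−250)/420 = 0.4048; (420−260)/420 = 0.3810; (420−280)/420 = 0.3333.
Σ = 2.047619. Dividing by the full population N = 8 gives P₁ = 0.256.

0.256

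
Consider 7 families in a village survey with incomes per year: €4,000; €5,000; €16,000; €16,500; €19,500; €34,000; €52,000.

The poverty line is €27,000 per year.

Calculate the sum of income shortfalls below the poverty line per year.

Below z: €4,000, €5,000, €16,000, €16,500, €19,500 (q = 5 of N = 7).
Individual gaps: 27000−4000 = 23000; 27000−5000 = 22000; 27000−16000 = 11000; 27000−16500 = 10500; 27000−19500 = 7500.
Aggregate gap = €74,000.

€74,000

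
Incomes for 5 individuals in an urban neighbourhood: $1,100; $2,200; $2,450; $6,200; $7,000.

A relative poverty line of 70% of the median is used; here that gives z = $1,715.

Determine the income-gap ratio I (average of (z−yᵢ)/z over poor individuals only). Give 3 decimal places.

0.359

Poor units: $1,100 (q = 1 of N = 5).
Relative gaps: 0.3586; sum = 0.358601.
I averages over the q = 1 poor units only: 0.358601 / 1 = 0.359.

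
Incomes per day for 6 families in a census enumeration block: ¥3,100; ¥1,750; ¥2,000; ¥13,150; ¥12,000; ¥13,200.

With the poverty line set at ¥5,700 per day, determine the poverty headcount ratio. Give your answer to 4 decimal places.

3 of the 6 families have income below ¥5,700.
H = 3/6 = 0.5000.

0.5000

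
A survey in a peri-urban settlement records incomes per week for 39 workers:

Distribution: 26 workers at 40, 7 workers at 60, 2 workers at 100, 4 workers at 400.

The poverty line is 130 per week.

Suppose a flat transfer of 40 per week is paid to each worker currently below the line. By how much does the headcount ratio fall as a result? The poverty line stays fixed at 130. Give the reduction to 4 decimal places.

Before: below the line — 26×40, 7×60, 2×100; headcount ratio = 0.897436.
After the 40 transfer: below the line — 26×80, 7×100; headcount ratio = 0.846154.
Reduction = 0.897436 − 0.846154 = 0.0513.

0.0513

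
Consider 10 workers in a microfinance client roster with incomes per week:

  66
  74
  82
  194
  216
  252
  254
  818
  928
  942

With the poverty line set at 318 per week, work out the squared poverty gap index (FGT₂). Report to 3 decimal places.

0.211

Below the line: 66, 74, 82, 194, 216, 252, 254 (q = 7 of N = 10).
Normalized shortfalls: (318−66)/318 = 0.7925; (318−74)/318 = 0.7673; (318−82)/318 = 0.7421; (318−194)/318 = 0.3899; (318−216)/318 = 0.3208; (318−252)/318 = 0.2075; (318−254)/318 = 0.2013.
Squared: 0.6280; 0.5887; 0.5508; 0.1521; 0.1029; 0.0431; 0.0405.
Sum = 2.106008; P₂ = 2.106008 / 10 = 0.211.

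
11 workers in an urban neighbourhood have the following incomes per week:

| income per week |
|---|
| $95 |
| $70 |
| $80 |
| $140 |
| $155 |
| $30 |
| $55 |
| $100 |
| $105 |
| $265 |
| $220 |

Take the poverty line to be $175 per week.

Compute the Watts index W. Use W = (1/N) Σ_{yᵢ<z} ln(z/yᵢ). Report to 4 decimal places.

0.6042

Below the line: $30, $55, $70, $80, $95, $100, $105, $140, $155 (q = 9 of N = 11).
Log shortfalls: ln(175/30) = 1.7636; ln(175/55) = 1.1575; ln(175/70) = 0.9163; ln(175/80) = 0.7828; ln(175/95) = 0.6109; ln(175/100) = 0.5596; ln(175/105) = 0.5108; ln(175/140) = 0.2231; ln(175/155) = 0.1214.
W = 6.645946 / 11 = 0.6042.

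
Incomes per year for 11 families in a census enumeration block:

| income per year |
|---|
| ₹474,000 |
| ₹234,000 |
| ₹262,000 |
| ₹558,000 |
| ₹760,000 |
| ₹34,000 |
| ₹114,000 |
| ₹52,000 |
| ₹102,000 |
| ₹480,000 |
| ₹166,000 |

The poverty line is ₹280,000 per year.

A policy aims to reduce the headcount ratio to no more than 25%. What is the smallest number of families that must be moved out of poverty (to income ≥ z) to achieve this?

5

7 of the 11 families are poor, so H = 7/11 = 0.636.
A headcount ratio of at most 25% allows at most ⌊0.25 × 11⌋ = 2 poor families.
So at least 7 − 2 = 5 must be lifted.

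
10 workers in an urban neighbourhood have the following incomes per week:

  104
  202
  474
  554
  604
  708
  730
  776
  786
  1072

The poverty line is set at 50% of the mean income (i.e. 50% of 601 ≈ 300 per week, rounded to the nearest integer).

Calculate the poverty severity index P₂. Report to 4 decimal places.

0.0534

Below the line: 104, 202 (q = 2 of N = 10).
Gap ratios (z−y)/z: (300−104)/300 = 0.6533; (300−202)/300 = 0.3267.
Squared: 0.4268; 0.1067.
Sum = 0.533556; P₂ = 0.533556 / 10 = 0.0534.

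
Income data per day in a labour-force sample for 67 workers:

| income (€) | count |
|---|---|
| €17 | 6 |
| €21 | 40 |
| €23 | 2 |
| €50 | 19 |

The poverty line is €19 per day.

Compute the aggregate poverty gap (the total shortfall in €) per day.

Incomes under z: 6×€17 (q = 6 of N = 67).
Individual gaps: 6×(19−17) = 12.
Aggregate gap = €12.

€12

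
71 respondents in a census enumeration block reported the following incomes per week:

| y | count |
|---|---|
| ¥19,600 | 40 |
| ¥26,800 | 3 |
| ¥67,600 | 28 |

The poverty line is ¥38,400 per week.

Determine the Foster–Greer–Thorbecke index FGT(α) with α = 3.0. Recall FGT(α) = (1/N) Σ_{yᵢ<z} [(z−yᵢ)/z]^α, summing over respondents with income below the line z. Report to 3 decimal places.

0.067

Below z: 40×¥19,600, 3×¥26,800 (q = 43 of N = 71).
Relative gaps: (38400−19600)/38400 = 0.4896 (×40); (38400−26800)/38400 = 0.3021 (×3).
Raised to α = 3.0: 0.11735 (×40); 0.02757 (×3).
Sum = 4.776664; FGT(3.0) = 4.776664 / 71 = 0.067.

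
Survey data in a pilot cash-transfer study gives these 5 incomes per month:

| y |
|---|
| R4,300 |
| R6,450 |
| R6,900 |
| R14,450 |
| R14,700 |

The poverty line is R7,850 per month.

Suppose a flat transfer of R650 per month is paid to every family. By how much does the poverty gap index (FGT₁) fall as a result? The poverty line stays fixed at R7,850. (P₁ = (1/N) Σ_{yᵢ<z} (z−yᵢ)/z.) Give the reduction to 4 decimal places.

Before: below the line — R4,300, R6,450, R6,900; poverty gap index (FGT₁) = 0.150318.
After the R650 transfer: below the line — R4,950, R7,100, R7,550; poverty gap index (FGT₁) = 0.100637.
Reduction = 0.150318 − 0.100637 = 0.0497.

0.0497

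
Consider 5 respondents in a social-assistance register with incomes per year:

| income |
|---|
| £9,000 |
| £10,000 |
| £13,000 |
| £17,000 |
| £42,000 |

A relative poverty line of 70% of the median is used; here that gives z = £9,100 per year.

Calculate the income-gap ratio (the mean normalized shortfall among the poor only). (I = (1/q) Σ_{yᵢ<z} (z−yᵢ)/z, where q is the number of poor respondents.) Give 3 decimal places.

Below the line: £9,000 (q = 1 of N = 5).
Relative gaps: 0.0110; sum = 0.010989.
The income-gap ratio divides by q (the poor only): 0.010989 / 1 = 0.011.

0.011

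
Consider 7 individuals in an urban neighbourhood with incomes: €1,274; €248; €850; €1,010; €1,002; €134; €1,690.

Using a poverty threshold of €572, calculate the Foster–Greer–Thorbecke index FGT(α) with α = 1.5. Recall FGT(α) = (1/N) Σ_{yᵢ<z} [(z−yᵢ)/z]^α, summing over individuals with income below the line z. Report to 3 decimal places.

Below z: €134, €248 (q = 2 of N = 7).
Gap ratios (z−y)/z: (572−134)/572 = 0.7657; (572−248)/572 = 0.5664.
Raised to α = 1.5: 0.67007; 0.42631.
Sum = 1.096373; FGT(1.5) = 1.096373 / 7 = 0.157.

0.157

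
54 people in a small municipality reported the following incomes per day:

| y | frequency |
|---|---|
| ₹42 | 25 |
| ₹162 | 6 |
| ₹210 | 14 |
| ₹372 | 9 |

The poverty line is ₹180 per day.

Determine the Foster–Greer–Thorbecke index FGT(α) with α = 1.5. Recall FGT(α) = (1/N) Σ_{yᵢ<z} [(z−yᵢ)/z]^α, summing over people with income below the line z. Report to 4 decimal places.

Poor units: 25×₹42, 6×₹162 (q = 31 of N = 54).
Shortfall ratios: (180−42)/180 = 0.7667 (×25); (180−162)/180 = 0.1000 (×6).
Raised to α = 1.5: 0.67129 (×25); 0.03162 (×6).
Sum = 16.971975; FGT(1.5) = 16.971975 / 54 = 0.3143.

0.3143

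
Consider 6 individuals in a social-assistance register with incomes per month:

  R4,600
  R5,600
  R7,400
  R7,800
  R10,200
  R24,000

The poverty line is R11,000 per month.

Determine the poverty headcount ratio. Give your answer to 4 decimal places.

0.8333

5 of the 6 individuals have income below R11,000.
H = 5/6 = 0.8333.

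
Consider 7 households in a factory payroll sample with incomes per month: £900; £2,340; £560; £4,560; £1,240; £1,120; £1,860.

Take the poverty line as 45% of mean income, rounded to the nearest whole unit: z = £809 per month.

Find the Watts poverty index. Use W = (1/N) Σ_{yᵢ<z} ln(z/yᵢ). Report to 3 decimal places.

Below z: £560 (q = 1 of N = 7).
ln(z/y) terms: ln(809/560) = 0.3679.
W = 0.367862 / 7 = 0.053.

0.053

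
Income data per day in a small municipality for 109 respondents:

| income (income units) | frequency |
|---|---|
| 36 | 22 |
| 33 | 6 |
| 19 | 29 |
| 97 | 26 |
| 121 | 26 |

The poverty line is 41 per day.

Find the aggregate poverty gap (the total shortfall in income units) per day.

Below the line: 29×19, 6×33, 22×36 (q = 57 of N = 109).
Individual gaps: 29×(41−19) = 638; 6×(41−33) = 48; 22×(41−36) = 110.
Aggregate gap = 796.

796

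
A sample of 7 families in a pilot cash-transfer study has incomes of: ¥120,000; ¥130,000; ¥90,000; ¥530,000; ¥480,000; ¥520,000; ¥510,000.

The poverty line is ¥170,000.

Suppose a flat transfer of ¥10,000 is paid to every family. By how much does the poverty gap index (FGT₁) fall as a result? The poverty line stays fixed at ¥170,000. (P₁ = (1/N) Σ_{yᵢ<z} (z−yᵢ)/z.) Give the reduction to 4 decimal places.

0.0252

Before: below the line — ¥90,000, ¥120,000, ¥130,000; poverty gap index (FGT₁) = 0.142857.
After the ¥10,000 transfer: below the line — ¥100,000, ¥130,000, ¥140,000; poverty gap index (FGT₁) = 0.117647.
Reduction = 0.142857 − 0.117647 = 0.0252.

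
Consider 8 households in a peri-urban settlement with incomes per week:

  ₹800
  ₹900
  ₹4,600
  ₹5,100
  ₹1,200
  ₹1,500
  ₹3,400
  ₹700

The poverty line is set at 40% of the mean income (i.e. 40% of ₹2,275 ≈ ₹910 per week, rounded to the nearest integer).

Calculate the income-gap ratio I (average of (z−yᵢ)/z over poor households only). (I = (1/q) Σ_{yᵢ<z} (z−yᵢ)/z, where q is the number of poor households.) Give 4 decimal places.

Below z: ₹700, ₹800, ₹900 (q = 3 of N = 8).
Shortfall ratios (z−y)/z: 0.2308, 0.1209, 0.0110; sum = 0.362637.
The income-gap ratio divides by q (the poor only): 0.362637 / 3 = 0.1209.

0.1209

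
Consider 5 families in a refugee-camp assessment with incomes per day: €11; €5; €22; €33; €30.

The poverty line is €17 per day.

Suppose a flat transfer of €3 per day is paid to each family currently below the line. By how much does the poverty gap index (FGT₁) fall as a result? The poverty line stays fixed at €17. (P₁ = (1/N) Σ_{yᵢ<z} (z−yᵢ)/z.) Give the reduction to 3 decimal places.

Before: below the line — €5, €11; poverty gap index (FGT₁) = 0.21176.
After the €3 transfer: below the line — €8, €14; poverty gap index (FGT₁) = 0.14118.
Reduction = 0.21176 − 0.14118 = 0.071.

0.071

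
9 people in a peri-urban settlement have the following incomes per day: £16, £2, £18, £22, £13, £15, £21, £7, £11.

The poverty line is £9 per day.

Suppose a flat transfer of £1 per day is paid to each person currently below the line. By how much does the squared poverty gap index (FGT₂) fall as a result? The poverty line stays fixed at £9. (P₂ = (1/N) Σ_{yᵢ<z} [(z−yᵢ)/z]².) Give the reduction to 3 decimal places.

Before: below the line — £2, £7; squared poverty gap index (FGT₂) = 0.07270.
After the £1 transfer: below the line — £3, £8; squared poverty gap index (FGT₂) = 0.05075.
Reduction = 0.07270 − 0.05075 = 0.022.

0.022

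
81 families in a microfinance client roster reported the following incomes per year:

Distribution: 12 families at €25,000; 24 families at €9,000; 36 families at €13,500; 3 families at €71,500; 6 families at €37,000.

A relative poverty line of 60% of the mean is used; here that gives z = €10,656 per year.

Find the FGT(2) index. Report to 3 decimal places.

0.007

Incomes under z: 24×€9,000 (q = 24 of N = 81).
Normalized shortfalls: (10656−9000)/10656 = 0.1554 (×24).
Squared: 0.0242 (×24).
Sum = 0.579620; P₂ = 0.579620 / 81 = 0.007.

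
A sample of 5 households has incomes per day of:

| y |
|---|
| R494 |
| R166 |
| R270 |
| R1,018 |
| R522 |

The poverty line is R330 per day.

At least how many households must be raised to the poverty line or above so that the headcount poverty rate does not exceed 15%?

2

Currently q = 2 of N = 5 are below the line (H = 0.400).
A headcount ratio of at most 15% allows at most ⌊0.15 × 5⌋ = 0 poor households.
So at least 2 − 0 = 2 must be lifted.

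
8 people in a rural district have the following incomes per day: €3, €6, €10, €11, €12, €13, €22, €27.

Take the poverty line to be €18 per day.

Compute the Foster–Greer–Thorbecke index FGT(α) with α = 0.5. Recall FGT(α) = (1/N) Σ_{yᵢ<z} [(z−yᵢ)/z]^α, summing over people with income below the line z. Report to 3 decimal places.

0.516

Below the line: €3, €6, €10, €11, €12, €13 (q = 6 of N = 8).
Relative gaps: (18−3)/18 = 0.8333; (18−6)/18 = 0.6667; (18−10)/18 = 0.4444; (18−11)/18 = 0.3889; (18−12)/18 = 0.3333; (18−13)/18 = 0.2778.
Raised to α = 0.5: 0.91287; 0.81650; 0.66667; 0.62361; 0.57735; 0.52705.
Sum = 4.124040; FGT(0.5) = 4.124040 / 8 = 0.516.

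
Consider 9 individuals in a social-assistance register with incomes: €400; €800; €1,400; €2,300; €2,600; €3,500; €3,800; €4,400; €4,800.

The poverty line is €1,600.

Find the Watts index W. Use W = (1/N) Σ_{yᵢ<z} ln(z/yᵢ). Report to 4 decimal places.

0.2459

Below z: €400, €800, €1,400 (q = 3 of N = 9).
ln(z/y) terms: ln(1600/400) = 1.3863; ln(1600/800) = 0.6931; ln(1600/1400) = 0.1335.
W = 2.212973 / 9 = 0.2459.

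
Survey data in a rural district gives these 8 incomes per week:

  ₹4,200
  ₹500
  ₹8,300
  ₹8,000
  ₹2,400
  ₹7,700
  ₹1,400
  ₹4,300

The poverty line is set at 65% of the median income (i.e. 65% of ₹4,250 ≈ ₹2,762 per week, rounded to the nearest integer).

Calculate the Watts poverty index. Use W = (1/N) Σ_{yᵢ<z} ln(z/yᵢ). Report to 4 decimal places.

0.3161

Below z: ₹500, ₹1,400, ₹2,400 (q = 3 of N = 8).
ln(z/y) terms: ln(2762/500) = 1.7091; ln(2762/1400) = 0.6795; ln(2762/2400) = 0.1405.
W = 2.529071 / 8 = 0.3161.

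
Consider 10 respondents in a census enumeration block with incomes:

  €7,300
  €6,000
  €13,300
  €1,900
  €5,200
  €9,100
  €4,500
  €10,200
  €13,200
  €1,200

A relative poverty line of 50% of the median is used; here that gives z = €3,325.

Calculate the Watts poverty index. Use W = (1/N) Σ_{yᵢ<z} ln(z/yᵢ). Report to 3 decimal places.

0.158

Below the line: €1,200, €1,900 (q = 2 of N = 10).
Log shortfalls: ln(3325/1200) = 1.0191; ln(3325/1900) = 0.5596.
W = 1.578764 / 10 = 0.158.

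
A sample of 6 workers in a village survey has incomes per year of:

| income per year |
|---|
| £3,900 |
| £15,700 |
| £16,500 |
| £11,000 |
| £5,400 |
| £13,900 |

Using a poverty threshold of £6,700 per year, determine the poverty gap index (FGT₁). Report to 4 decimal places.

0.1020

Poor units: £3,900, £5,400 (q = 2 of N = 6).
Normalized shortfalls: (6700−3900)/6700 = 0.4179; (6700−5400)/6700 = 0.1940.
Σ = 0.611940. Dividing by the full population N = 6 gives P₁ = 0.1020.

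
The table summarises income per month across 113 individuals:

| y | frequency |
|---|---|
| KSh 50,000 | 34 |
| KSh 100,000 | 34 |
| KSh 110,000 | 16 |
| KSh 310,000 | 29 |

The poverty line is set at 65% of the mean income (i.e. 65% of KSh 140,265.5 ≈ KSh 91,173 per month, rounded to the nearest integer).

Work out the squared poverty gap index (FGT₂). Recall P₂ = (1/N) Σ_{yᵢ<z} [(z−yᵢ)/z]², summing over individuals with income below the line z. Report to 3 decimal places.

Below z: 34×KSh 50,000 (q = 34 of N = 113).
Normalized shortfalls: (91173−50000)/91173 = 0.4516 (×34).
Squared: 0.2039 (×34).
Sum = 6.933802; P₂ = 6.933802 / 113 = 0.061.

0.061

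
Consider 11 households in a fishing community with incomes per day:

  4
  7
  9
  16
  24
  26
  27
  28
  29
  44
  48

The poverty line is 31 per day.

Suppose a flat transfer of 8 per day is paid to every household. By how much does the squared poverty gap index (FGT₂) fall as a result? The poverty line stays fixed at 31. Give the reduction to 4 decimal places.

Before: below the line — 4, 7, 9, 16, 24, 26, 27, 28, 29; squared poverty gap index (FGT₂) = 0.200265.
After the 8 transfer: below the line — 12, 15, 17, 24; squared poverty gap index (FGT₂) = 0.081544.
Reduction = 0.200265 − 0.081544 = 0.1187.

0.1187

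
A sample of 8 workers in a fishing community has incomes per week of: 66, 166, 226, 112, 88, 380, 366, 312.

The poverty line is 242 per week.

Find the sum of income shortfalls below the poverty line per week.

Poor units: 66, 88, 112, 166, 226 (q = 5 of N = 8).
Individual gaps: 242−66 = 176; 242−88 = 154; 242−112 = 130; 242−166 = 76; 242−226 = 16.
Aggregate gap = 552.

552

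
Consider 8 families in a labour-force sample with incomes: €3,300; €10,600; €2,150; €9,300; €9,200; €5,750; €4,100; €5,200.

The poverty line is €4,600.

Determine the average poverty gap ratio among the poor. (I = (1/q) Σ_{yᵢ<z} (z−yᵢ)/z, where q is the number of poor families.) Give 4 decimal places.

0.3080

Incomes under z: €2,150, €3,300, €4,100 (q = 3 of N = 8).
Shortfall ratios (z−y)/z: 0.5326, 0.2826, 0.1087; sum = 0.923913.
I averages over the q = 3 poor units only: 0.923913 / 3 = 0.3080.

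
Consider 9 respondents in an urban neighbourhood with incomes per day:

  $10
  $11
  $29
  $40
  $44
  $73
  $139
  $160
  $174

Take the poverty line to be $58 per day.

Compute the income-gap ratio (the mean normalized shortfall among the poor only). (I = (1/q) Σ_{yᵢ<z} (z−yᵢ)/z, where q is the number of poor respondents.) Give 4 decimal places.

Incomes under z: $10, $11, $29, $40, $44 (q = 5 of N = 9).
Relative gaps: 0.8276, 0.8103, 0.5000, 0.3103, 0.2414; sum = 2.689655.
The income-gap ratio divides by q (the poor only): 2.689655 / 5 = 0.5379.

0.5379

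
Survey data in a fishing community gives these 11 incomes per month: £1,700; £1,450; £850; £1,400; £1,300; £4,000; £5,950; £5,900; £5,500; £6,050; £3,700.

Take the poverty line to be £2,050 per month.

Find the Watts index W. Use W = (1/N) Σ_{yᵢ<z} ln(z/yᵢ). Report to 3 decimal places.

0.205

Poor units: £850, £1,300, £1,400, £1,450, £1,700 (q = 5 of N = 11).
Log shortfalls: ln(2050/850) = 0.8804; ln(2050/1300) = 0.4555; ln(2050/1400) = 0.3814; ln(2050/1450) = 0.3463; ln(2050/1700) = 0.1872.
W = 2.250690 / 11 = 0.205.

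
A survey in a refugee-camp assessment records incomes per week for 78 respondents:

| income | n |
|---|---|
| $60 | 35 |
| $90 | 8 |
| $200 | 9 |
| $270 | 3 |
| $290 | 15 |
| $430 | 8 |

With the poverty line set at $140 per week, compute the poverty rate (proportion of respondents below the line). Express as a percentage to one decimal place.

43 of the 78 respondents have income below $140.
H = 43/78 = 55.1%.

55.1%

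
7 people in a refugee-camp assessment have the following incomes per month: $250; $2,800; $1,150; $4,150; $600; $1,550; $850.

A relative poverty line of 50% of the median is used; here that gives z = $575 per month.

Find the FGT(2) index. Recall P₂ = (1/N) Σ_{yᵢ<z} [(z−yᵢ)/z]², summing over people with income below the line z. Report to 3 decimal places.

Below the line: $250 (q = 1 of N = 7).
Gap ratios (z−y)/z: (575−250)/575 = 0.5652.
Squared: 0.3195.
Sum = 0.319471; P₂ = 0.319471 / 7 = 0.046.

0.046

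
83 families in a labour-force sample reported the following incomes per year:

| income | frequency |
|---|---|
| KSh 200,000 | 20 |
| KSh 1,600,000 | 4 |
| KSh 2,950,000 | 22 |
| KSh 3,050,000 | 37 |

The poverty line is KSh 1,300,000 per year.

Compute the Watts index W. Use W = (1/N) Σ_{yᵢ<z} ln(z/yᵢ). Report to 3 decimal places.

Below the line: 20×KSh 200,000 (q = 20 of N = 83).
ln(z/y) terms: ln(1300000/200000) = 1.8718 (×20).
W = 37.436044 / 83 = 0.451.

0.451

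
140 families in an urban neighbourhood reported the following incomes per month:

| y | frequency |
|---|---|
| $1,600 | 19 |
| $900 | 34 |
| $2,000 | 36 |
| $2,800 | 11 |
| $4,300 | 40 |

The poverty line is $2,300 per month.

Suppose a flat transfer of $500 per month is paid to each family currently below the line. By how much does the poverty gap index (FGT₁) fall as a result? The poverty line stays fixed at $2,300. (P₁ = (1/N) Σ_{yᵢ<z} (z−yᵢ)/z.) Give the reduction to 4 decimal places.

0.1158

Before: below the line — 34×$900, 19×$1,600, 36×$2,000; poverty gap index (FGT₁) = 0.222671.
After the $500 transfer: below the line — 34×$1,400, 19×$2,100; poverty gap index (FGT₁) = 0.106832.
Reduction = 0.222671 − 0.106832 = 0.1158.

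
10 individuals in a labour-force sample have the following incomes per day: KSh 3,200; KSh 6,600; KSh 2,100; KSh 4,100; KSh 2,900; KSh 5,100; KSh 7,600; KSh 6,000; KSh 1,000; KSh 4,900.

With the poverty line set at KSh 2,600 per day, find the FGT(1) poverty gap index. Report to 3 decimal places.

0.081

Below z: KSh 1,000, KSh 2,100 (q = 2 of N = 10).
Relative gaps: (2600−1000)/2600 = 0.6154; (2600−2100)/2600 = 0.1923.
Σ = 0.807692. Dividing by the full population N = 10 gives P₁ = 0.081.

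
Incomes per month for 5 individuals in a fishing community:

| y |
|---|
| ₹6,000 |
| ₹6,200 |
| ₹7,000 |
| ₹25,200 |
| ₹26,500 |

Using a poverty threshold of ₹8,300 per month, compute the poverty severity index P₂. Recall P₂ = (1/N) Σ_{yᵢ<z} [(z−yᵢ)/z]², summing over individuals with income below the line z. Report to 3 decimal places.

0.033

Below the line: ₹6,000, ₹6,200, ₹7,000 (q = 3 of N = 5).
Shortfall ratios: (8300−6000)/8300 = 0.2771; (8300−6200)/8300 = 0.2530; (8300−7000)/8300 = 0.1566.
Squared: 0.0768; 0.0640; 0.0245.
Sum = 0.165336; P₂ = 0.165336 / 5 = 0.033.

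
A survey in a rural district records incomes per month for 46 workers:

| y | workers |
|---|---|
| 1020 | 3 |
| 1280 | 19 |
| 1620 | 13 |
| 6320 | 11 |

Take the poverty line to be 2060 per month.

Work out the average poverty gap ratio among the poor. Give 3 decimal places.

0.328

Poor units: 3×1020, 19×1280, 13×1620 (q = 35 of N = 46).
Relative gaps: 0.5049 (×3), 0.3786 (×19), 0.2136 (×13); sum = 11.485437.
The income-gap ratio divides by q (the poor only): 11.485437 / 35 = 0.328.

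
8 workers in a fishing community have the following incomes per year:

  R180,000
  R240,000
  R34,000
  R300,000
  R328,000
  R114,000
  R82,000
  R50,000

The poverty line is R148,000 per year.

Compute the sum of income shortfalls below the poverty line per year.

R312,000

Incomes under z: R34,000, R50,000, R82,000, R114,000 (q = 4 of N = 8).
Individual gaps: 148000−34000 = 114000; 148000−50000 = 98000; 148000−82000 = 66000; 148000−114000 = 34000.
Aggregate gap = R312,000.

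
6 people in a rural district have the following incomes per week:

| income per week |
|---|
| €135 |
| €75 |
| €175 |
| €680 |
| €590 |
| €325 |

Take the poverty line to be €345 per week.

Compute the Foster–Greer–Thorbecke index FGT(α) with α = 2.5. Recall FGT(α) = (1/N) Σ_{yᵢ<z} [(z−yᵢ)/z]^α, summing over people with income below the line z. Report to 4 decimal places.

0.1670

Incomes under z: €75, €135, €175, €325 (q = 4 of N = 6).
Shortfall ratios: (345−75)/345 = 0.7826; (345−135)/345 = 0.6087; (345−175)/345 = 0.4928; (345−325)/345 = 0.0580.
Raised to α = 2.5: 0.54183; 0.28907; 0.17044; 0.00081.
Sum = 1.002147; FGT(2.5) = 1.002147 / 6 = 0.1670.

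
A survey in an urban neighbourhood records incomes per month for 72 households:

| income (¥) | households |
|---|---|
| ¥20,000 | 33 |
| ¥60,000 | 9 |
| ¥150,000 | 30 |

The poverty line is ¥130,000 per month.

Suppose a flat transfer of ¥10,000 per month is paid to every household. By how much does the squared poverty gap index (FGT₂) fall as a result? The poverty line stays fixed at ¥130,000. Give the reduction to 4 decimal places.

Before: below the line — 33×¥20,000, 9×¥60,000; squared poverty gap index (FGT₂) = 0.364398.
After the ¥10,000 transfer: below the line — 33×¥30,000, 9×¥70,000; squared poverty gap index (FGT₂) = 0.297830.
Reduction = 0.364398 − 0.297830 = 0.0666.

0.0666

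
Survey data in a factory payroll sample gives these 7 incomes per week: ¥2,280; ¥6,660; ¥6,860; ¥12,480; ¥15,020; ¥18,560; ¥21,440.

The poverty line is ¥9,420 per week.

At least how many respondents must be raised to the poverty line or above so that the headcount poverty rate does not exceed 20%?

2

Currently q = 3 of N = 7 are below the line (H = 0.429).
A headcount ratio of at most 20% allows at most ⌊0.20 × 7⌋ = 1 poor respondents.
So at least 3 − 1 = 2 must be lifted.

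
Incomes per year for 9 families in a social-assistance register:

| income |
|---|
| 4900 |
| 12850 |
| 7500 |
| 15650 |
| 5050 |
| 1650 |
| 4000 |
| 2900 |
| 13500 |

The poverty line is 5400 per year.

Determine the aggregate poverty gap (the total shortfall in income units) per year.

Poor units: 1650, 2900, 4000, 4900, 5050 (q = 5 of N = 9).
Individual gaps: 5400−1650 = 3750; 5400−2900 = 2500; 5400−4000 = 1400; 5400−4900 = 500; 5400−5050 = 350.
Aggregate gap = 8500.

8500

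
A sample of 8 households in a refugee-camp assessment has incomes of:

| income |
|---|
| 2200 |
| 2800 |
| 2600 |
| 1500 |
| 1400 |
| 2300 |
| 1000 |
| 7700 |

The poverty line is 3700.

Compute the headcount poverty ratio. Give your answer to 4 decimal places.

7 of the 8 households have income below 3700.
H = 7/8 = 0.8750.

0.8750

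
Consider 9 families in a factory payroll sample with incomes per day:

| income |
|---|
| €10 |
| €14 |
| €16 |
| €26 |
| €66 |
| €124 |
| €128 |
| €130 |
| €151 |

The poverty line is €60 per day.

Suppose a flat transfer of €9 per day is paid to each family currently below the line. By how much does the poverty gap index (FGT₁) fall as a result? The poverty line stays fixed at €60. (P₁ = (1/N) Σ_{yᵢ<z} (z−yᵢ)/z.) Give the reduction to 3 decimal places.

Before: below the line — €10, €14, €16, €26; poverty gap index (FGT₁) = 0.32222.
After the €9 transfer: below the line — €19, €23, €25, €35; poverty gap index (FGT₁) = 0.25556.
Reduction = 0.32222 − 0.25556 = 0.067.

0.067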